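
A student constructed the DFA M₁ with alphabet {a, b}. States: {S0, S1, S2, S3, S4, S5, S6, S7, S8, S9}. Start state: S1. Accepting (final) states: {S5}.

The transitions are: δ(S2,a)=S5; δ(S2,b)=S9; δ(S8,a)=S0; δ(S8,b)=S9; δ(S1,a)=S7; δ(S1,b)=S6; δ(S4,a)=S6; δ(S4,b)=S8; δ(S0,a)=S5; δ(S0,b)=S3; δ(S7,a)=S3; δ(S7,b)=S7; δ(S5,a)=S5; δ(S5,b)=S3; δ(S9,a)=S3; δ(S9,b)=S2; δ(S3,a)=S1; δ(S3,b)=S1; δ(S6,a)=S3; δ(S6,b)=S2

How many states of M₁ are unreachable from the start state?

BFS from S1 reaches {S1, S2, S3, S5, S6, S7, S9}; the 3 state(s) S0, S4, S8 are never visited.

3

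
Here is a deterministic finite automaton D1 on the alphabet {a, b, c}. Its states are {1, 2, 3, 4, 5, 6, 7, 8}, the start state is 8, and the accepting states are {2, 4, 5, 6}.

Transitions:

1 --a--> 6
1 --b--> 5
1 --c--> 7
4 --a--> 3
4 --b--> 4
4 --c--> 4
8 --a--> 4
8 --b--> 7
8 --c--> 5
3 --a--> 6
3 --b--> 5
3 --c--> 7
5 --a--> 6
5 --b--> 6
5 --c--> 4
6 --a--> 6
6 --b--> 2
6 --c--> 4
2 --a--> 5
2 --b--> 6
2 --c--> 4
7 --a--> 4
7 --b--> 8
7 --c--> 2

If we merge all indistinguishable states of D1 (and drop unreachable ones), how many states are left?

4

Reachable states from the start: {2,3,4,5,6,7,8}. Unreachable: {1} — drop them.
Initial partition by acceptance: {2,4,5,6} | {3,7,8}.
On input a, block {2,4,5,6} splits into {2,5,6} and {4}.
Split {3,7,8} by δ(·,a) → {7,8} and {3}.
No further refinement is possible. Final partition (4 blocks): {2,5,6} | {7,8} | {4} | {3}.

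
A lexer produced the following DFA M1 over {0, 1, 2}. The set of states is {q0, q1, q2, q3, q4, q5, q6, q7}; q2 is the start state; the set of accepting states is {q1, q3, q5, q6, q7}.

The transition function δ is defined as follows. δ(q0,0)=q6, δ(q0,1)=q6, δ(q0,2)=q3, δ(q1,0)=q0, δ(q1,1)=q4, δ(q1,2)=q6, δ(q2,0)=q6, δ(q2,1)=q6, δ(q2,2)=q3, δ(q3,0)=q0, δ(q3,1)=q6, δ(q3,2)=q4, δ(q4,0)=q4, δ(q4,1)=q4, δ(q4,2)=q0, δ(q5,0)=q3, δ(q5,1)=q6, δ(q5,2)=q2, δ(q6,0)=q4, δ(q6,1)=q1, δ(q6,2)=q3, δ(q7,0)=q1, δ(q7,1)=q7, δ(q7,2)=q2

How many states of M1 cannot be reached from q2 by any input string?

Starting at q2 and following transitions, the reachable set is {q0, q1, q2, q3, q4, q6}. That leaves q5, q7 unreachable — 2 in total.

2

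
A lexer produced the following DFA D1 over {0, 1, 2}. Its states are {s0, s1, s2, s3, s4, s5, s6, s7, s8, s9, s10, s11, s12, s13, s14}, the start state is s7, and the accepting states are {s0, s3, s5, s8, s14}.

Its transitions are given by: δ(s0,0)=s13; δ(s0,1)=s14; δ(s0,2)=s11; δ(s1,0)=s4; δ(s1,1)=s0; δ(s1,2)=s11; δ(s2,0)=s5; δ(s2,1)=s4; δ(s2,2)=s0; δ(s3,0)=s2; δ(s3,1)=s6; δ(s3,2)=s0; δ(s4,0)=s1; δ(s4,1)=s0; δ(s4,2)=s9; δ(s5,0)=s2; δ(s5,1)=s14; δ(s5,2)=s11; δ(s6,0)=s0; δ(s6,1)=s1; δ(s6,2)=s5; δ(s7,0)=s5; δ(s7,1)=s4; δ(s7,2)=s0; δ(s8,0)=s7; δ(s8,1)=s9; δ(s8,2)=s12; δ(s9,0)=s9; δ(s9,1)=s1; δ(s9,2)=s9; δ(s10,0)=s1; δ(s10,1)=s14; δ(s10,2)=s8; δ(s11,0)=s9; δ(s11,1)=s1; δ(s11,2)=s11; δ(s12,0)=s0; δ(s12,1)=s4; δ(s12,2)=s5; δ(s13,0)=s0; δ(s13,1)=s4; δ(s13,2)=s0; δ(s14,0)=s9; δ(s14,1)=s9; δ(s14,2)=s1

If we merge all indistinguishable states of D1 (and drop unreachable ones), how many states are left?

5

States {s3,s6,s8,s10,s12} cannot be reached from the start state, so discard them.
P0 = {s0,s5,s14} | {s1,s2,s4,s7,s9,s11,s13}.
On input 1, block {s0,s5,s14} splits into {s0,s5} and {s14}.
On input 0, block {s1,s2,s4,s7,s9,s11,s13} splits into {s1,s4,s9,s11} and {s2,s7,s13}.
Refine {s1,s4,s9,s11} on symbol 1: members go to different blocks, giving {s1,s4} and {s9,s11}.
The partition is now stable with 5 blocks: {s0,s5} | {s1,s4} | {s14} | {s2,s7,s13} | {s9,s11}.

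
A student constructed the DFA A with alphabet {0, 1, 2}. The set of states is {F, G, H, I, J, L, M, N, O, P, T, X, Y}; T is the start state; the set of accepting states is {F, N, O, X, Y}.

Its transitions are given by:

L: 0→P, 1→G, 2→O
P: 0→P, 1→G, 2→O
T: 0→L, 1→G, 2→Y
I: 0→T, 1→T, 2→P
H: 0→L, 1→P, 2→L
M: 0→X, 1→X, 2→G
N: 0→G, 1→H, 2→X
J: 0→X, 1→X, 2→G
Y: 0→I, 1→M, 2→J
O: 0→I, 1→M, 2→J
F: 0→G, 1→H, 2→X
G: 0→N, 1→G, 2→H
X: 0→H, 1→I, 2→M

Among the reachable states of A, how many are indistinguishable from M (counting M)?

2

First remove the unreachable states {F}; 12 states remain.
P0 = {N,O,X,Y} | {G,H,I,J,L,M,P,T}.
Refine {N,O,X,Y} on symbol 2: members go to different blocks, giving {O,X,Y} and {N}.
Split {G,H,I,J,L,M,P,T} by δ(·,0) → {H,I,L,P,T} and {J,M} and {G}.
On input 1, block {O,X,Y} splits into {O,Y} and {X}.
Refine {H,I,L,P,T} on symbol 1: members go to different blocks, giving {L,P,T} and {H,I}.
Stable partition: {O,Y} | {L,P,T} | {N} | {J,M} | {G} | {X} | {H,I} — 7 equivalence classes.
The equivalence class containing M is {J,M}, of size 2.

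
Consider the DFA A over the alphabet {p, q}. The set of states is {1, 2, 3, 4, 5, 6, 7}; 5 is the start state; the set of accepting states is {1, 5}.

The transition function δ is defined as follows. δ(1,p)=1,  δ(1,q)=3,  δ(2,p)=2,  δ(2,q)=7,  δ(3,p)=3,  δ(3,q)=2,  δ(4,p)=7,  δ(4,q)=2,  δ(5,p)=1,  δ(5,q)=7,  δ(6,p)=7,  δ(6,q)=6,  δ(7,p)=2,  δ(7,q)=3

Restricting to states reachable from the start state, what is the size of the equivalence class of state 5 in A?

2

First remove the unreachable states {4,6}; 5 states remain.
Initial partition by acceptance: {1,5} | {2,3,7}.
The partition is now stable with 2 blocks: {1,5} | {2,3,7}.
State 5 belongs to the block {1,5}, which has 2 states.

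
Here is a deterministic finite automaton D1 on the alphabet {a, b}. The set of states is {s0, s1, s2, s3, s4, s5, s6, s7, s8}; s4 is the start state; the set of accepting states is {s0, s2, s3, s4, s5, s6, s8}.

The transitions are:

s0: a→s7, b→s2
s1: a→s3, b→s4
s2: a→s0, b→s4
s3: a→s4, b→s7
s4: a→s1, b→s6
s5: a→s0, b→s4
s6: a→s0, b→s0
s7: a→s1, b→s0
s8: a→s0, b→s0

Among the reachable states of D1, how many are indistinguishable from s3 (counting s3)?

1

Reachable states from the start: {s0,s1,s2,s3,s4,s6,s7}. Unreachable: {s5,s8} — drop them.
Start with accepting vs non-accepting: {s0,s2,s3,s4,s6} | {s1,s7}.
Split {s0,s2,s3,s4,s6} by δ(·,a) → {s2,s3,s6} and {s0,s4}.
Refine {s2,s3,s6} on symbol b: members go to different blocks, giving {s2,s6} and {s3}.
Refine {s1,s7} on symbol a: members go to different blocks, giving {s1} and {s7}.
Split {s0,s4} by δ(·,a) → {s0} and {s4}.
Refine {s2,s6} on symbol b: members go to different blocks, giving {s2} and {s6}.
Stable partition: {s2} | {s1} | {s0} | {s3} | {s7} | {s4} | {s6} — 7 equivalence classes.
The equivalence class containing s3 is {s3}, of size 1.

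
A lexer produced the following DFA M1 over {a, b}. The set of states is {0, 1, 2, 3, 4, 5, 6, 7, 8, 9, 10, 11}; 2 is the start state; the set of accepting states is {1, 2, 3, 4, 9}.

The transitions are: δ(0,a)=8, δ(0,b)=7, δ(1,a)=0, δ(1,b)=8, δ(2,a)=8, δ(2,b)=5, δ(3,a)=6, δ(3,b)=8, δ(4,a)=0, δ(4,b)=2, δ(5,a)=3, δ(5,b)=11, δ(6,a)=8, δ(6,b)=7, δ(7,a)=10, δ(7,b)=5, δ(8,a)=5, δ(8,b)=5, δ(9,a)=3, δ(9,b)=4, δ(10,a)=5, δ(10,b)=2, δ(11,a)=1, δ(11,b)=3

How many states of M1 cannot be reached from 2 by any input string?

Starting at 2 and following transitions, the reachable set is {0, 1, 2, 3, 5, 6, 7, 8, 10, 11}. That leaves 4, 9 unreachable — 2 in total.

2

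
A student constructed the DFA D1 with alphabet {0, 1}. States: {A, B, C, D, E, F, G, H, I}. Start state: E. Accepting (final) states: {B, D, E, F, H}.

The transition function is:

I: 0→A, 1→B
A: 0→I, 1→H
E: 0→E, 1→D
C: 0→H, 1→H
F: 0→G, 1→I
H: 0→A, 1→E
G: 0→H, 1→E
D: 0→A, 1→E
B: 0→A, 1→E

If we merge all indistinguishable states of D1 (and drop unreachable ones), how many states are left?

3

States {C,F,G} cannot be reached from the start state, so discard them.
Initial partition by acceptance: {B,D,E,H} | {A,I}.
Refine {B,D,E,H} on symbol 0: members go to different blocks, giving {B,D,H} and {E}.
The partition is now stable with 3 blocks: {B,D,H} | {A,I} | {E}.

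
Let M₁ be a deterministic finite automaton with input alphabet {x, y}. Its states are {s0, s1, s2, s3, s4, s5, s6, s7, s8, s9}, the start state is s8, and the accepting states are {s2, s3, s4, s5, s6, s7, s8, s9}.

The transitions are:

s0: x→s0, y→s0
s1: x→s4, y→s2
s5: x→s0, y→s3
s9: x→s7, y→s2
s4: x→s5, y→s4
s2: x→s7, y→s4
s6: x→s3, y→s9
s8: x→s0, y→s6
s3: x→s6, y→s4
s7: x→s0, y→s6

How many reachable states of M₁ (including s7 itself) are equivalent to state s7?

3

States {s1} cannot be reached from the start state, so discard them.
Initial partition by acceptance: {s2,s3,s4,s5,s6,s7,s8,s9} | {s0}.
On input x, block {s2,s3,s4,s5,s6,s7,s8,s9} splits into {s2,s3,s4,s6,s9} and {s5,s7,s8}.
On input x, block {s2,s3,s4,s6,s9} splits into {s2,s4,s9} and {s3,s6}.
The partition is now stable with 4 blocks: {s2,s4,s9} | {s0} | {s5,s7,s8} | {s3,s6}.
State s7 belongs to the block {s5,s7,s8}, which has 3 states.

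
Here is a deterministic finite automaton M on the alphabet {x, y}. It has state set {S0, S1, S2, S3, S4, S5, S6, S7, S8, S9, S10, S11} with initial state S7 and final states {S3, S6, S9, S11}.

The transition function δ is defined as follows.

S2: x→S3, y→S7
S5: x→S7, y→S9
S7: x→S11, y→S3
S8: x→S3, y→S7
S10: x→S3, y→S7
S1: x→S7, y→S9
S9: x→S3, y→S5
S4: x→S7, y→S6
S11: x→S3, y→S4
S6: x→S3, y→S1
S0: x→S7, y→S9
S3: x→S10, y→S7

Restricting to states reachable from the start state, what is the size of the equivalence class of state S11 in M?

Reachable states from the start: {S1,S3,S4,S5,S6,S7,S9,S10,S11}. Unreachable: {S0,S2,S8} — drop them.
Start with accepting vs non-accepting: {S3,S6,S9,S11} | {S1,S4,S5,S7,S10}.
Refine {S3,S6,S9,S11} on symbol x: members go to different blocks, giving {S6,S9,S11} and {S3}.
Refine {S1,S4,S5,S7,S10} on symbol x: members go to different blocks, giving {S1,S4,S5} and {S7} and {S10}.
No further refinement is possible. Final partition (5 blocks): {S6,S9,S11} | {S1,S4,S5} | {S3} | {S7} | {S10}.
The equivalence class containing S11 is {S6,S9,S11}, of size 3.

3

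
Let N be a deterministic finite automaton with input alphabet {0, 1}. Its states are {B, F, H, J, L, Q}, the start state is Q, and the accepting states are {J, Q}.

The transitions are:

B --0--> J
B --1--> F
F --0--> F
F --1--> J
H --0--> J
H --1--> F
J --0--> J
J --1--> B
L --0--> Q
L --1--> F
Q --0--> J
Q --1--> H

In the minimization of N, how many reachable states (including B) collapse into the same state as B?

First remove the unreachable states {L}; 5 states remain.
Initial partition by acceptance: {J,Q} | {B,F,H}.
Split {B,F,H} by δ(·,0) → {B,H} and {F}.
No further refinement is possible. Final partition (3 blocks): {J,Q} | {B,H} | {F}.
The equivalence class containing B is {B,H}, of size 2.

2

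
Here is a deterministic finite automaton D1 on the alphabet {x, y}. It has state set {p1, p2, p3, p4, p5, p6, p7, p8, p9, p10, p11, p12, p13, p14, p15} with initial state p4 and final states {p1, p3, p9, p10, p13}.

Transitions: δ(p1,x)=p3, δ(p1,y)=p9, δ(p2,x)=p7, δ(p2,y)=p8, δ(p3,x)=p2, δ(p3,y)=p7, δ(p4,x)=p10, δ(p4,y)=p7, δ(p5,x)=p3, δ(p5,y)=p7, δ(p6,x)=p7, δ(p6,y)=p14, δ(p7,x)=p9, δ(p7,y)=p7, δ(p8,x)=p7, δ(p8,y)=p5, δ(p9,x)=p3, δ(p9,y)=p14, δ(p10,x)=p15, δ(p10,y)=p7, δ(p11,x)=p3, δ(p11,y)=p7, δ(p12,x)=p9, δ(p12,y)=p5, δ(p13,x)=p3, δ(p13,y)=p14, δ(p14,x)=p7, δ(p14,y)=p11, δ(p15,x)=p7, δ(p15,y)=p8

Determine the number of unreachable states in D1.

No path from p4 leads to p1, p6, p12, p13; the other 11 states are all reachable.

4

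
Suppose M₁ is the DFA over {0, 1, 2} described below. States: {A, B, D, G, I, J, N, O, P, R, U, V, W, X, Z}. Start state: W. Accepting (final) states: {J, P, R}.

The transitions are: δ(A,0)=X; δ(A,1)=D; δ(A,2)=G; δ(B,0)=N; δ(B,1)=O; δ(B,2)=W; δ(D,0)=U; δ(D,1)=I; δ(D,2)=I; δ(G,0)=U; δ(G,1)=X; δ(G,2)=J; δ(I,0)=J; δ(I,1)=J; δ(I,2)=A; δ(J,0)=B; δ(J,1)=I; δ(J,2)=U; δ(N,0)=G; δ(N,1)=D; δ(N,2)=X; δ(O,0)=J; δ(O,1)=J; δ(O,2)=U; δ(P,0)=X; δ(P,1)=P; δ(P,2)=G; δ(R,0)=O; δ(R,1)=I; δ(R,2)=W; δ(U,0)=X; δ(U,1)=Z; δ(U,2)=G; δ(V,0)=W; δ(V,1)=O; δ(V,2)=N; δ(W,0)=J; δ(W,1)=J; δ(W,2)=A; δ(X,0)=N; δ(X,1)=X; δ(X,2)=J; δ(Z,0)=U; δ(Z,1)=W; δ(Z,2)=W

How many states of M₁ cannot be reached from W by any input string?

No path from W leads to P, R, V; the other 12 states are all reachable.

3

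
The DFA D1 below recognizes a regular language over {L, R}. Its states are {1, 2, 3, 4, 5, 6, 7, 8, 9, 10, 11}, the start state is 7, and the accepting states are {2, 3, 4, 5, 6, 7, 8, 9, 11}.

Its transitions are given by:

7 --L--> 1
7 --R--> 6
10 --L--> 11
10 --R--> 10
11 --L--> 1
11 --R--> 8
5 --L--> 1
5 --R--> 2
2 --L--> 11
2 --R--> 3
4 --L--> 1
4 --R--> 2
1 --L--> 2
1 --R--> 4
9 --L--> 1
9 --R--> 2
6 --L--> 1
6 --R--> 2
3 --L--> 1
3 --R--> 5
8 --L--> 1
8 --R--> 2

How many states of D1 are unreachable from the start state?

2

BFS from 7 reaches {1, 2, 3, 4, 5, 6, 7, 8, 11}; the 2 state(s) 9, 10 are never visited.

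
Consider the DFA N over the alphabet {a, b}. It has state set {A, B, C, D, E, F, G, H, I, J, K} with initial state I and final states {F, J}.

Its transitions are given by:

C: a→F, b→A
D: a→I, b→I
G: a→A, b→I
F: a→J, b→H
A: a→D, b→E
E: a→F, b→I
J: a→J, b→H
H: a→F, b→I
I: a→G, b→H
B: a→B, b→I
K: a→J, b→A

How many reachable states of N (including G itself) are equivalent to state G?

States {B,C,K} cannot be reached from the start state, so discard them.
Start with accepting vs non-accepting: {F,J} | {A,D,E,G,H,I}.
On input a, block {A,D,E,G,H,I} splits into {A,D,G,I} and {E,H}.
On input b, block {A,D,G,I} splits into {A,I} and {D,G}.
The partition is now stable with 4 blocks: {F,J} | {A,I} | {E,H} | {D,G}.
The equivalence class containing G is {D,G}, of size 2.

2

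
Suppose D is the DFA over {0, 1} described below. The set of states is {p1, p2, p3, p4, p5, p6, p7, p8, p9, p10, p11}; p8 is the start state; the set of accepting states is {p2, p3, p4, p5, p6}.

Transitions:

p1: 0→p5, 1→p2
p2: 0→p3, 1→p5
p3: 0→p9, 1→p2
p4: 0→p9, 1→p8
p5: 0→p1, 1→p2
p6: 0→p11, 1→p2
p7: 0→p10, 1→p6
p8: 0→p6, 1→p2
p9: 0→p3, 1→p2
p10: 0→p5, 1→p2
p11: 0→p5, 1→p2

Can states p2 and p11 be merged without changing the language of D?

Reachable states from the start: {p1,p2,p3,p5,p6,p8,p9,p11}. Unreachable: {p4,p7,p10} — drop them.
P0 = {p2,p3,p5,p6} | {p1,p8,p9,p11}.
On input 0, block {p2,p3,p5,p6} splits into {p3,p5,p6} and {p2}.
No further refinement is possible. Final partition (3 blocks): {p3,p5,p6} | {p1,p8,p9,p11} | {p2}.
p2 and p11 end up in different blocks, so they are distinguishable. For instance, the string 'ε' is accepted from only p2.

No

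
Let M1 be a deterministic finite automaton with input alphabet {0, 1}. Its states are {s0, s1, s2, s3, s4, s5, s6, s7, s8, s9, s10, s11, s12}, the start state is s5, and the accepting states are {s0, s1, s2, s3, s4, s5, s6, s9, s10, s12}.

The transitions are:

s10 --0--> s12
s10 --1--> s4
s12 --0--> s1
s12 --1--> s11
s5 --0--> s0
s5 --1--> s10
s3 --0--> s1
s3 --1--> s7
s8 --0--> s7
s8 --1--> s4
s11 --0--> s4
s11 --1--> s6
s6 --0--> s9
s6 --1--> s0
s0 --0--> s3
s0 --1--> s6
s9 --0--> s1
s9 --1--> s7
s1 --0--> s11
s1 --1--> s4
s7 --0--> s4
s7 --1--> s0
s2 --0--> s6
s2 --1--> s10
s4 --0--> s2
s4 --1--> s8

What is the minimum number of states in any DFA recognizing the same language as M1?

8

All states are reachable from the start state.
P0 = {s0,s1,s2,s3,s4,s5,s6,s9,s10,s12} | {s7,s8,s11}.
On input 0, block {s0,s1,s2,s3,s4,s5,s6,s9,s10,s12} splits into {s0,s2,s3,s4,s5,s6,s9,s10,s12} and {s1}.
Split {s0,s2,s3,s4,s5,s6,s9,s10,s12} by δ(·,0) → {s0,s2,s4,s5,s6,s10} and {s3,s9,s12}.
Split {s0,s2,s4,s5,s6,s10} by δ(·,0) → {s0,s6,s10} and {s2,s4,s5}.
Split {s0,s6,s10} by δ(·,1) → {s0,s6} and {s10}.
Refine {s7,s8,s11} on symbol 0: members go to different blocks, giving {s7,s11} and {s8}.
On input 0, block {s2,s4,s5} splits into {s2,s5} and {s4}.
No further refinement is possible. Final partition (8 blocks): {s0,s6} | {s7,s11} | {s1} | {s3,s9,s12} | {s2,s5} | {s10} | {s8} | {s4}.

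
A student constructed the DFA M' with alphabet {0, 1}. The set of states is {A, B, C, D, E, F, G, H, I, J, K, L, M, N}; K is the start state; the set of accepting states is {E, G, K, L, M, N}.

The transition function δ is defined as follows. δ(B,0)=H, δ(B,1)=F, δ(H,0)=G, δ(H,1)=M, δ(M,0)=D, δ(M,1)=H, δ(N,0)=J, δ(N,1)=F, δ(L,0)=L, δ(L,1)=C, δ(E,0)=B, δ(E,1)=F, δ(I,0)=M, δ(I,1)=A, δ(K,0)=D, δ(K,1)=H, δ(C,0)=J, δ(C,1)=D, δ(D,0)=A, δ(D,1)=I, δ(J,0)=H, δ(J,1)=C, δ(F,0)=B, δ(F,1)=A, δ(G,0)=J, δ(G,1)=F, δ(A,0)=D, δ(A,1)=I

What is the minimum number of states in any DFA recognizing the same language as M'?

7

States {E,L,N} cannot be reached from the start state, so discard them.
P0 = {G,K,M} | {A,B,C,D,F,H,I,J}.
Refine {A,B,C,D,F,H,I,J} on symbol 0: members go to different blocks, giving {A,B,C,D,F,J} and {H,I}.
Refine {G,K,M} on symbol 1: members go to different blocks, giving {K,M} and {G}.
On input 0, block {A,B,C,D,F,J} splits into {A,C,D,F} and {B,J}.
On input 0, block {A,C,D,F} splits into {A,D} and {C,F}.
Split {H,I} by δ(·,0) → {H} and {I}.
No further refinement is possible. Final partition (7 blocks): {K,M} | {A,D} | {H} | {G} | {B,J} | {C,F} | {I}.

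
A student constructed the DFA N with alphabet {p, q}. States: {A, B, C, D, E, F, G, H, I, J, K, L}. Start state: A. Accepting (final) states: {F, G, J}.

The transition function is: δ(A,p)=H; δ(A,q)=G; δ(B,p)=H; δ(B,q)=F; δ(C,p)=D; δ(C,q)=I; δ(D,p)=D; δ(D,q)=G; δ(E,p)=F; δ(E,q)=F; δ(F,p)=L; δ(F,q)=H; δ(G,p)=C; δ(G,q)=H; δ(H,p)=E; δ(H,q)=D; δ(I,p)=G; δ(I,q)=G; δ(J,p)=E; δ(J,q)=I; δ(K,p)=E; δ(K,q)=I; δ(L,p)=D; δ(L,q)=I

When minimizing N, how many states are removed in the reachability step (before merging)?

3

BFS from A reaches {A, C, D, E, F, G, H, I, L}; the 3 state(s) B, J, K are never visited.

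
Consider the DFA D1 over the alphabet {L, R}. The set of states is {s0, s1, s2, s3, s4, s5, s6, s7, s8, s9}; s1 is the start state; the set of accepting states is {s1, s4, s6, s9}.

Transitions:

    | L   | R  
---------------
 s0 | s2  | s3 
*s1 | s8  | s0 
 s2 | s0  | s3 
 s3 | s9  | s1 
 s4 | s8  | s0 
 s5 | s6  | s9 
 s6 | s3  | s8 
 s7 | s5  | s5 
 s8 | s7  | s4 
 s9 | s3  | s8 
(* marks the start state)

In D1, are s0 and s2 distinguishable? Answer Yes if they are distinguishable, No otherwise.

No

Start with accepting vs non-accepting: {s1,s4,s6,s9} | {s0,s2,s3,s5,s7,s8}.
Split {s0,s2,s3,s5,s7,s8} by δ(·,L) → {s0,s2,s7,s8} and {s3,s5}.
Split {s1,s4,s6,s9} by δ(·,L) → {s1,s4} and {s6,s9}.
On input L, block {s0,s2,s7,s8} splits into {s0,s2,s8} and {s7}.
On input L, block {s0,s2,s8} splits into {s0,s2} and {s8}.
Refine {s3,s5} on symbol R: members go to different blocks, giving {s3} and {s5}.
The partition is now stable with 7 blocks: {s1,s4} | {s0,s2} | {s3} | {s6,s9} | {s7} | {s8} | {s5}.
s0 and s2 lie in the same block of the stable partition, so they are equivalent — no string distinguishes them.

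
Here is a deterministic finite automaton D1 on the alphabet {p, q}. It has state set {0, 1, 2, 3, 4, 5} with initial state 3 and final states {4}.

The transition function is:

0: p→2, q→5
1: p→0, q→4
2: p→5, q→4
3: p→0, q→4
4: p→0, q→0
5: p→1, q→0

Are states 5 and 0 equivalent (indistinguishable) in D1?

Start with accepting vs non-accepting: {4} | {0,1,2,3,5}.
Split {0,1,2,3,5} by δ(·,q) → {1,2,3} and {0,5}.
Stable partition: {4} | {1,2,3} | {0,5} — 3 equivalence classes.
5 and 0 lie in the same block of the stable partition, so they are equivalent — no string distinguishes them.

Yes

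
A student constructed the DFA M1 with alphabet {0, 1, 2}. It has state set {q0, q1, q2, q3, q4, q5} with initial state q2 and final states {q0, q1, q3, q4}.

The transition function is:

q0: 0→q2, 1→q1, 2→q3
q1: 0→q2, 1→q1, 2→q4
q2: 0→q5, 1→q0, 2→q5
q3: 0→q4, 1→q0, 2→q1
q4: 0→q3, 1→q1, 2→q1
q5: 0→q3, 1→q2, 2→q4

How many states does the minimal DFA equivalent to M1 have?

4

Initial partition by acceptance: {q0,q1,q3,q4} | {q2,q5}.
Refine {q0,q1,q3,q4} on symbol 0: members go to different blocks, giving {q0,q1} and {q3,q4}.
Split {q2,q5} by δ(·,0) → {q2} and {q5}.
No further refinement is possible. Final partition (4 blocks): {q0,q1} | {q2} | {q3,q4} | {q5}.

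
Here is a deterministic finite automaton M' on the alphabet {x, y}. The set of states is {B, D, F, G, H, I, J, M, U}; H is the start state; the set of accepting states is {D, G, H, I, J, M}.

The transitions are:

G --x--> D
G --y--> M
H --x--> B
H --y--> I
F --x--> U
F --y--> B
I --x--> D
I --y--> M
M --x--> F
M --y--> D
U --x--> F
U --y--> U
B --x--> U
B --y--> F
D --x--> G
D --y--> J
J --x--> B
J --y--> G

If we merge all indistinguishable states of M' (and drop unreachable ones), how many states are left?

3

All states are reachable from the start state.
P0 = {D,G,H,I,J,M} | {B,F,U}.
Split {D,G,H,I,J,M} by δ(·,x) → {D,G,I} and {H,J,M}.
Stable partition: {D,G,I} | {B,F,U} | {H,J,M} — 3 equivalence classes.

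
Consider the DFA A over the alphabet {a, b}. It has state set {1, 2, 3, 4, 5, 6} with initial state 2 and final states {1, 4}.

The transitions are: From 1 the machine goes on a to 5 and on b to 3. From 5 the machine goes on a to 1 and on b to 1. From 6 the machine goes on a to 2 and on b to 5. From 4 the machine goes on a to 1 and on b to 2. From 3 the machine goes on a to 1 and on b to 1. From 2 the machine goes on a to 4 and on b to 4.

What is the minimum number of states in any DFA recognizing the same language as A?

States {6} cannot be reached from the start state, so discard them.
Initial partition by acceptance: {1,4} | {2,3,5}.
Split {1,4} by δ(·,a) → {1} and {4}.
Refine {2,3,5} on symbol a: members go to different blocks, giving {3,5} and {2}.
Stable partition: {1} | {3,5} | {4} | {2} — 4 equivalence classes.

4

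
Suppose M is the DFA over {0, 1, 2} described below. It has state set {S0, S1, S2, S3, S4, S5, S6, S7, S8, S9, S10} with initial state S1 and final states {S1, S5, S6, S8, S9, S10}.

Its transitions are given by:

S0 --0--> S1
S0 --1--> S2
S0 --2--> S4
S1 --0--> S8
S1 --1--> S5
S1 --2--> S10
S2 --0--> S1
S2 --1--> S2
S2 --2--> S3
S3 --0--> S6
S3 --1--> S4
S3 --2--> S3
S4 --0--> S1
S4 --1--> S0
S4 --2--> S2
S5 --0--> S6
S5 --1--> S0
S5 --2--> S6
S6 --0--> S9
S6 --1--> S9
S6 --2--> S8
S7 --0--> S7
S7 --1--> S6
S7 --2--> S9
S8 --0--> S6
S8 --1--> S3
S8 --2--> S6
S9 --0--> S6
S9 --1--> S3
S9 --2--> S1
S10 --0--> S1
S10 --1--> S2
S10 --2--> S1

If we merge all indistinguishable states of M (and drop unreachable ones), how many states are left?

Reachable states from the start: {S0,S1,S2,S3,S4,S5,S6,S8,S9,S10}. Unreachable: {S7} — drop them.
P0 = {S1,S5,S6,S8,S9,S10} | {S0,S2,S3,S4}.
Split {S1,S5,S6,S8,S9,S10} by δ(·,1) → {S5,S8,S9,S10} and {S1,S6}.
The partition is now stable with 3 blocks: {S5,S8,S9,S10} | {S0,S2,S3,S4} | {S1,S6}.

3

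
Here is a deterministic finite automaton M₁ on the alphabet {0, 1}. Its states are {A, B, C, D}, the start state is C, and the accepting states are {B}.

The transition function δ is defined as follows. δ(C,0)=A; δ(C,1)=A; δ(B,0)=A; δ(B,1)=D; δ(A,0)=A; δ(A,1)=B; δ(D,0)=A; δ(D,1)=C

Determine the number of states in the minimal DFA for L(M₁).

4

Initial partition by acceptance: {B} | {A,C,D}.
On input 1, block {A,C,D} splits into {C,D} and {A}.
On input 1, block {C,D} splits into {C} and {D}.
No further refinement is possible. Final partition (4 blocks): {B} | {C} | {A} | {D}.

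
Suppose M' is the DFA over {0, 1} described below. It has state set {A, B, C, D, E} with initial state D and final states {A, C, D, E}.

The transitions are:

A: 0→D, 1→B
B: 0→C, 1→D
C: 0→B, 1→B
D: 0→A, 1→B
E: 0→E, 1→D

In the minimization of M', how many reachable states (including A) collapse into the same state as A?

Reachable states from the start: {A,B,C,D}. Unreachable: {E} — drop them.
P0 = {A,C,D} | {B}.
Refine {A,C,D} on symbol 0: members go to different blocks, giving {A,D} and {C}.
Stable partition: {A,D} | {B} | {C} — 3 equivalence classes.
The equivalence class containing A is {A,D}, of size 2.

2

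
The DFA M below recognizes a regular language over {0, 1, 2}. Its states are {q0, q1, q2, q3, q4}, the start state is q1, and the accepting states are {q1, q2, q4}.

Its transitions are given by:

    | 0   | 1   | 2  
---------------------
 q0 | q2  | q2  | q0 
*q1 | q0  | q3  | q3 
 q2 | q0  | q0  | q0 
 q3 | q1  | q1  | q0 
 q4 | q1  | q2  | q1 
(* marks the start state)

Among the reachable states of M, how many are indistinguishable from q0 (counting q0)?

First remove the unreachable states {q4}; 4 states remain.
P0 = {q1,q2} | {q0,q3}.
No further refinement is possible. Final partition (2 blocks): {q1,q2} | {q0,q3}.
The equivalence class containing q0 is {q0,q3}, of size 2.

2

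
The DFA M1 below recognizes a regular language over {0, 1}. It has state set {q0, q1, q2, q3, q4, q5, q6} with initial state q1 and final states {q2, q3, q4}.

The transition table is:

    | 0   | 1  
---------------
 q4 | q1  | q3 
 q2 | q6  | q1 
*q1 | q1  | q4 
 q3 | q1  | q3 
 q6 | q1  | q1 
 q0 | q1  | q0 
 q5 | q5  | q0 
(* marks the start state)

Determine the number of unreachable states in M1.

4

No path from q1 leads to q0, q2, q5, q6; the other 3 states are all reachable.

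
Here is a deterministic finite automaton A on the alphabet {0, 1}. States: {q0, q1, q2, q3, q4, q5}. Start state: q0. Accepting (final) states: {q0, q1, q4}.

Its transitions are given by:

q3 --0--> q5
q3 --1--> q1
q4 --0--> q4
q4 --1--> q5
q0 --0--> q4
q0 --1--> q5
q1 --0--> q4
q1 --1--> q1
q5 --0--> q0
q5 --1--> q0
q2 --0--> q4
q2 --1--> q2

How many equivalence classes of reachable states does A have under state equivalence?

States {q1,q2,q3} cannot be reached from the start state, so discard them.
Initial partition by acceptance: {q0,q4} | {q5}.
The partition is now stable with 2 blocks: {q0,q4} | {q5}.

2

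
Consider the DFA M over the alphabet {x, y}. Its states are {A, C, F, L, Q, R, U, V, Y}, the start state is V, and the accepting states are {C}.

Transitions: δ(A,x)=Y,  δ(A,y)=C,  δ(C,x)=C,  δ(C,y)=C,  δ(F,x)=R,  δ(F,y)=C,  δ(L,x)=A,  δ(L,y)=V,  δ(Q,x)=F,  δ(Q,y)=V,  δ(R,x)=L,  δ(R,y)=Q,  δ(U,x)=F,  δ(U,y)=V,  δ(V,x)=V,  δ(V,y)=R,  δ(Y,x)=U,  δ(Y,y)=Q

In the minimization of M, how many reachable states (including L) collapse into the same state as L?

Initial partition by acceptance: {C} | {A,F,L,Q,R,U,V,Y}.
Split {A,F,L,Q,R,U,V,Y} by δ(·,y) → {L,Q,R,U,V,Y} and {A,F}.
Refine {L,Q,R,U,V,Y} on symbol x: members go to different blocks, giving {L,Q,U} and {R,V,Y}.
On input x, block {R,V,Y} splits into {R,Y} and {V}.
Stable partition: {C} | {L,Q,U} | {A,F} | {R,Y} | {V} — 5 equivalence classes.
The equivalence class containing L is {L,Q,U}, of size 3.

3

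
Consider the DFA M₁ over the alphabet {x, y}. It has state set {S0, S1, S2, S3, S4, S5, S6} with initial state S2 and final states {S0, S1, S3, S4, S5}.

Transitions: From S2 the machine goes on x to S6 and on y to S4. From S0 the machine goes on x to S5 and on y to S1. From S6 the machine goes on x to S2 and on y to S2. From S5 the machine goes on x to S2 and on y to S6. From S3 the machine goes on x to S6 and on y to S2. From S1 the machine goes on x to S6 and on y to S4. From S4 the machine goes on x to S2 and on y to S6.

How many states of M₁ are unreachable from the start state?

4

No path from S2 leads to S0, S1, S3, S5; the other 3 states are all reachable.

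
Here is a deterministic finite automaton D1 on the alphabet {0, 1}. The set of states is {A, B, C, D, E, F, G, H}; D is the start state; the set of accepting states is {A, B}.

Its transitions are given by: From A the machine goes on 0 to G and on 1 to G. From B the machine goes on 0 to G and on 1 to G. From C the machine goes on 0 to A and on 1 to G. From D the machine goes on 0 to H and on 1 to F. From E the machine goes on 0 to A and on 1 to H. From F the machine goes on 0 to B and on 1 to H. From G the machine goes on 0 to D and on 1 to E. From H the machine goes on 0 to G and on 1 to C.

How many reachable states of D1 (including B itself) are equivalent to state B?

All states are reachable from the start state.
P0 = {A,B} | {C,D,E,F,G,H}.
Refine {C,D,E,F,G,H} on symbol 0: members go to different blocks, giving {C,E,F} and {D,G,H}.
Stable partition: {A,B} | {C,E,F} | {D,G,H} — 3 equivalence classes.
State B belongs to the block {A,B}, which has 2 states.

2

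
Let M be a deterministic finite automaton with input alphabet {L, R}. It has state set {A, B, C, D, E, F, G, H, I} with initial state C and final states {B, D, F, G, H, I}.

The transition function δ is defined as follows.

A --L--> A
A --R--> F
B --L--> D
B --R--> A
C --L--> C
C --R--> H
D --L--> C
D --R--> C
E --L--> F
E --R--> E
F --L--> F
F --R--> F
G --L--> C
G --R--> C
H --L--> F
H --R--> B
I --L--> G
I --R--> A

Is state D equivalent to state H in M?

Reachable states from the start: {A,B,C,D,F,H}. Unreachable: {E,G,I} — drop them.
P0 = {B,D,F,H} | {A,C}.
Split {B,D,F,H} by δ(·,L) → {B,F,H} and {D}.
Refine {B,F,H} on symbol L: members go to different blocks, giving {F,H} and {B}.
Split {F,H} by δ(·,R) → {F} and {H}.
Refine {A,C} on symbol R: members go to different blocks, giving {A} and {C}.
No further refinement is possible. Final partition (6 blocks): {F} | {A} | {D} | {B} | {H} | {C}.
D and H end up in different blocks, so they are distinguishable. For instance, the string 'L' is accepted from only H.

No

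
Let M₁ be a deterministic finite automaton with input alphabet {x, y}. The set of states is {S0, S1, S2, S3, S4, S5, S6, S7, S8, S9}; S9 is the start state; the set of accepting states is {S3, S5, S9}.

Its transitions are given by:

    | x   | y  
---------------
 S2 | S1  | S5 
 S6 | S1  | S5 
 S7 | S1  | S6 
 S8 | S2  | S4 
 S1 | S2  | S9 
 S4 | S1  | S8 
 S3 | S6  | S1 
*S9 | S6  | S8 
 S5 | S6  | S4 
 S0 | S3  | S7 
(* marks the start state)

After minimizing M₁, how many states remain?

Reachable states from the start: {S1,S2,S4,S5,S6,S8,S9}. Unreachable: {S0,S3,S7} — drop them.
Start with accepting vs non-accepting: {S5,S9} | {S1,S2,S4,S6,S8}.
Refine {S1,S2,S4,S6,S8} on symbol y: members go to different blocks, giving {S1,S2,S6} and {S4,S8}.
Stable partition: {S5,S9} | {S1,S2,S6} | {S4,S8} — 3 equivalence classes.

3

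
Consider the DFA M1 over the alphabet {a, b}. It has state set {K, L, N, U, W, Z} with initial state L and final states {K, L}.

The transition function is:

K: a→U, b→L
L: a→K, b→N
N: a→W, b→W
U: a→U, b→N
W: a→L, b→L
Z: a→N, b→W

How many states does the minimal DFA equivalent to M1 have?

First remove the unreachable states {Z}; 5 states remain.
Initial partition by acceptance: {K,L} | {N,U,W}.
On input a, block {K,L} splits into {K} and {L}.
Refine {N,U,W} on symbol a: members go to different blocks, giving {N,U} and {W}.
Refine {N,U} on symbol a: members go to different blocks, giving {N} and {U}.
Stable partition: {K} | {N} | {L} | {W} | {U} — 5 equivalence classes.

5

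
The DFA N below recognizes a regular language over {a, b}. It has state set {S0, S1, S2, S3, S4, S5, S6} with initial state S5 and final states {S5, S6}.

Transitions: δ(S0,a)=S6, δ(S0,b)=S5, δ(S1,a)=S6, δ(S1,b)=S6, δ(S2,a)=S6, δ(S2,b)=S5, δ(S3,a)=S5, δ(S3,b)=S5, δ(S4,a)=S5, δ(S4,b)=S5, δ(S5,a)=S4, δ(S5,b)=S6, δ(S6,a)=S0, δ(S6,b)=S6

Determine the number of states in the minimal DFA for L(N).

2

Reachable states from the start: {S0,S4,S5,S6}. Unreachable: {S1,S2,S3} — drop them.
P0 = {S5,S6} | {S0,S4}.
Stable partition: {S5,S6} | {S0,S4} — 2 equivalence classes.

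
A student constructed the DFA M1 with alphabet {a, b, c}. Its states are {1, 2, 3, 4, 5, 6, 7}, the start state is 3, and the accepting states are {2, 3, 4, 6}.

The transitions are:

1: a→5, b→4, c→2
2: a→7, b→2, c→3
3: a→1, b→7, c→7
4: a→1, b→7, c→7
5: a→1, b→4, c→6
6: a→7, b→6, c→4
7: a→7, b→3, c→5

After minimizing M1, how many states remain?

4

Start with accepting vs non-accepting: {2,3,4,6} | {1,5,7}.
Split {2,3,4,6} by δ(·,b) → {2,6} and {3,4}.
Refine {1,5,7} on symbol c: members go to different blocks, giving {1,5} and {7}.
Stable partition: {2,6} | {1,5} | {3,4} | {7} — 4 equivalence classes.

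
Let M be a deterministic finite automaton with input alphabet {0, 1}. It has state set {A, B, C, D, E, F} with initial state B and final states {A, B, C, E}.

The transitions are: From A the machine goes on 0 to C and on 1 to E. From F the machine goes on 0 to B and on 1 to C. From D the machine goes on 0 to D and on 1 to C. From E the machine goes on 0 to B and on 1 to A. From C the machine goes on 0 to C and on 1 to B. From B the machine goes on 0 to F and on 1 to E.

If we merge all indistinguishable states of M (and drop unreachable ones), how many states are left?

5

Reachable states from the start: {A,B,C,E,F}. Unreachable: {D} — drop them.
Initial partition by acceptance: {A,B,C,E} | {F}.
On input 0, block {A,B,C,E} splits into {A,C,E} and {B}.
Split {A,C,E} by δ(·,0) → {A,C} and {E}.
Refine {A,C} on symbol 1: members go to different blocks, giving {A} and {C}.
The partition is now stable with 5 blocks: {A} | {F} | {B} | {E} | {C}.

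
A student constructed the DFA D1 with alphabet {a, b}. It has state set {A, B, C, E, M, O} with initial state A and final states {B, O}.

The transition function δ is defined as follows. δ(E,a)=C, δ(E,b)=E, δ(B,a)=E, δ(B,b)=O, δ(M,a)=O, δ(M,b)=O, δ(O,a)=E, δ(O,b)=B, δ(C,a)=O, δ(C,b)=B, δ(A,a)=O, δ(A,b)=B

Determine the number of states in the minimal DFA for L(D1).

States {M} cannot be reached from the start state, so discard them.
Start with accepting vs non-accepting: {B,O} | {A,C,E}.
On input a, block {A,C,E} splits into {A,C} and {E}.
The partition is now stable with 3 blocks: {B,O} | {A,C} | {E}.

3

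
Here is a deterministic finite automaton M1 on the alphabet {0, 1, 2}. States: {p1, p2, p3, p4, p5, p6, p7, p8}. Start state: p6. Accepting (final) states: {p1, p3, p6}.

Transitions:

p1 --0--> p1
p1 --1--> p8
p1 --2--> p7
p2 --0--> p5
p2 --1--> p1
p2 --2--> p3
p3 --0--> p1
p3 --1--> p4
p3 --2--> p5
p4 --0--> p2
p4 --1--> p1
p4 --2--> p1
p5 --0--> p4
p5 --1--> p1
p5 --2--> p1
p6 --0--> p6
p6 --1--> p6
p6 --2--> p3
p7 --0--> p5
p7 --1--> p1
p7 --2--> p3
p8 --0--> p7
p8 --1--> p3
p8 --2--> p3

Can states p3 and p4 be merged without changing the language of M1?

No

Every state is reachable, so we keep all 8.
Initial partition by acceptance: {p1,p3,p6} | {p2,p4,p5,p7,p8}.
Split {p1,p3,p6} by δ(·,1) → {p1,p3} and {p6}.
No further refinement is possible. Final partition (3 blocks): {p1,p3} | {p2,p4,p5,p7,p8} | {p6}.
p3 and p4 end up in different blocks, so they are distinguishable. For instance, the string 'ε' is accepted from only p3.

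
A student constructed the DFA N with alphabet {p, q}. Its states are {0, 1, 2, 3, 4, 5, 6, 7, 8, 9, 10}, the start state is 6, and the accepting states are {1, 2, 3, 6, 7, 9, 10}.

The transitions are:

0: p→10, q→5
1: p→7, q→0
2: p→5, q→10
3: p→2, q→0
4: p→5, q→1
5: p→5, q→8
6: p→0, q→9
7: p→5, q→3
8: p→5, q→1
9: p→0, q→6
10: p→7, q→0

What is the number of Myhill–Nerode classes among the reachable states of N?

6

States {4} cannot be reached from the start state, so discard them.
P0 = {1,2,3,6,7,9,10} | {0,5,8}.
Refine {1,2,3,6,7,9,10} on symbol p: members go to different blocks, giving {2,6,7,9} and {1,3,10}.
Refine {2,6,7,9} on symbol q: members go to different blocks, giving {2,7} and {6,9}.
Split {0,5,8} by δ(·,p) → {5,8} and {0}.
Split {5,8} by δ(·,q) → {5} and {8}.
Stable partition: {2,7} | {5} | {1,3,10} | {6,9} | {0} | {8} — 6 equivalence classes.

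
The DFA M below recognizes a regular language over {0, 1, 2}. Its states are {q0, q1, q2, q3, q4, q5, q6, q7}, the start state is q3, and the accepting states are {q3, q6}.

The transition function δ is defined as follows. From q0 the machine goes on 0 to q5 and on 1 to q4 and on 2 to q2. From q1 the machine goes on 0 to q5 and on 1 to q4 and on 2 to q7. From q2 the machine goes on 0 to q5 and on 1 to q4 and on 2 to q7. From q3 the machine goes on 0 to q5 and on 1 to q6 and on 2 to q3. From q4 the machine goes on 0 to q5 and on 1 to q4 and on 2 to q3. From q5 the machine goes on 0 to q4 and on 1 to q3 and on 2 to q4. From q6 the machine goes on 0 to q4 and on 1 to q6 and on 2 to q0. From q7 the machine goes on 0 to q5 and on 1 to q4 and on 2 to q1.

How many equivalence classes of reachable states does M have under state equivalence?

Every state is reachable, so we keep all 8.
P0 = {q3,q6} | {q0,q1,q2,q4,q5,q7}.
Refine {q3,q6} on symbol 2: members go to different blocks, giving {q3} and {q6}.
On input 1, block {q0,q1,q2,q4,q5,q7} splits into {q0,q1,q2,q4,q7} and {q5}.
On input 2, block {q0,q1,q2,q4,q7} splits into {q0,q1,q2,q7} and {q4}.
Stable partition: {q3} | {q0,q1,q2,q7} | {q6} | {q5} | {q4} — 5 equivalence classes.

5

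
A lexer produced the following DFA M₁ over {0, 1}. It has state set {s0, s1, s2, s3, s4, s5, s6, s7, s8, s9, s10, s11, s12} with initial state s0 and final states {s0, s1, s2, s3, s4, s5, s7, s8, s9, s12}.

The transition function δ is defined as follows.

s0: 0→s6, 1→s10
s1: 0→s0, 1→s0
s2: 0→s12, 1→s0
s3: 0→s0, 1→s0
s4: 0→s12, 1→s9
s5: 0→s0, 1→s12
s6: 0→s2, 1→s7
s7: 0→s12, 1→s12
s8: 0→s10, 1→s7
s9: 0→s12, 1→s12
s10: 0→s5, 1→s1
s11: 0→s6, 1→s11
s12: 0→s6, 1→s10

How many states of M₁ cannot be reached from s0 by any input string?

5

BFS from s0 reaches {s0, s1, s2, s5, s6, s7, s10, s12}; the 5 state(s) s3, s4, s8, s9, s11 are never visited.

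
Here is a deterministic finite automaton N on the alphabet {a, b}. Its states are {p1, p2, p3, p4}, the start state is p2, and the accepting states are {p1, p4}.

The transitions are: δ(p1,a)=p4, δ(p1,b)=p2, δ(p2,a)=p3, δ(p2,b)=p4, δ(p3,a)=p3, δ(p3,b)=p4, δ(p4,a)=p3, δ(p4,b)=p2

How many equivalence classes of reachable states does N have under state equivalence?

States {p1} cannot be reached from the start state, so discard them.
P0 = {p4} | {p2,p3}.
The partition is now stable with 2 blocks: {p4} | {p2,p3}.

2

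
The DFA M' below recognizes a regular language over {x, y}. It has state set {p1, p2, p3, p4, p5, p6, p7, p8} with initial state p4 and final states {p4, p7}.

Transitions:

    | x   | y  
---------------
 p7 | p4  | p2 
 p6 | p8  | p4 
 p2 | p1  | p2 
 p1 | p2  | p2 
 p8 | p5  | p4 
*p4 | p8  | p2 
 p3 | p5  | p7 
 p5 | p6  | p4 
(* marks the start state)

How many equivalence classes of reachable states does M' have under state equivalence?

States {p3,p7} cannot be reached from the start state, so discard them.
Start with accepting vs non-accepting: {p4} | {p1,p2,p5,p6,p8}.
On input y, block {p1,p2,p5,p6,p8} splits into {p5,p6,p8} and {p1,p2}.
Stable partition: {p4} | {p5,p6,p8} | {p1,p2} — 3 equivalence classes.

3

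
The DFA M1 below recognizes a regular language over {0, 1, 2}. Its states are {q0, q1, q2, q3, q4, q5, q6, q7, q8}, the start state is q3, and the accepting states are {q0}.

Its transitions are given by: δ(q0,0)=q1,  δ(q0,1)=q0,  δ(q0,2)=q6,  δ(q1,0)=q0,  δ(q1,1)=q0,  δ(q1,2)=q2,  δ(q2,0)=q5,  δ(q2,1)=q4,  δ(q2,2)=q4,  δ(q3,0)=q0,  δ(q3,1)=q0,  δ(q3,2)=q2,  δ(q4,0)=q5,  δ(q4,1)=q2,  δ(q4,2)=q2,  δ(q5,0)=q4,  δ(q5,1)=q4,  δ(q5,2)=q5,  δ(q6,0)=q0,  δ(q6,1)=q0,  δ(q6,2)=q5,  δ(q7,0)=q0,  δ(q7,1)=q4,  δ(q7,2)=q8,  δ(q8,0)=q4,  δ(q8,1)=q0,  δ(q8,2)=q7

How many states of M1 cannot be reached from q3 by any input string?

2

No path from q3 leads to q7, q8; the other 7 states are all reachable.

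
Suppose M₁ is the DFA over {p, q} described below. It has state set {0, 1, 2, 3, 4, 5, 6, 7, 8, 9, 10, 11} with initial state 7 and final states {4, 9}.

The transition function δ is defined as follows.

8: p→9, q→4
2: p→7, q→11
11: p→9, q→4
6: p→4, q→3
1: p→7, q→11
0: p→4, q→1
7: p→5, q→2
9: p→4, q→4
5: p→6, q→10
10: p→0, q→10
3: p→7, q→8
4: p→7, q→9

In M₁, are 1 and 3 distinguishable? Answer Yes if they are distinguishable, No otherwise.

No

P0 = {4,9} | {0,1,2,3,5,6,7,8,10,11}.
On input p, block {4,9} splits into {4} and {9}.
On input p, block {0,1,2,3,5,6,7,8,10,11} splits into {1,2,3,5,7,10} and {0,6} and {8,11}.
Split {1,2,3,5,7,10} by δ(·,p) → {1,2,3,7} and {5,10}.
Refine {1,2,3,7} on symbol p: members go to different blocks, giving {1,2,3} and {7}.
The partition is now stable with 7 blocks: {4} | {1,2,3} | {9} | {0,6} | {8,11} | {5,10} | {7}.
1 and 3 lie in the same block of the stable partition, so they are equivalent — no string distinguishes them.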